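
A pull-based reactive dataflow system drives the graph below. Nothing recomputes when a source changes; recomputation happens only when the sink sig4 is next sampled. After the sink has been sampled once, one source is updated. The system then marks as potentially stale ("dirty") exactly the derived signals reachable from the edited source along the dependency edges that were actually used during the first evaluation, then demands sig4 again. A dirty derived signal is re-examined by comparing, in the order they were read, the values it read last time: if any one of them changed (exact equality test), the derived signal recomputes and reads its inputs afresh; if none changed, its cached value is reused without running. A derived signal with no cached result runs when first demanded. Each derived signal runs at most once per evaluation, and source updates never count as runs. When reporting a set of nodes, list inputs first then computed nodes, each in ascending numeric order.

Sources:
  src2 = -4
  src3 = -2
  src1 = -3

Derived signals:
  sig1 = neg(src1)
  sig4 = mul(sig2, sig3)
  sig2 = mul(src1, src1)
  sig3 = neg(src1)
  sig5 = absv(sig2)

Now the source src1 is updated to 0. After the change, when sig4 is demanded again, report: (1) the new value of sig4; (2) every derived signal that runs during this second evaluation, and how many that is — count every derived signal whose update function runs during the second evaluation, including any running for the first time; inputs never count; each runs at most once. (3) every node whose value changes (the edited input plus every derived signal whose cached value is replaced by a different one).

First evaluation (everything demanded from the output):
  sig2 = mul(-3, -3) = 9
  sig3 = neg(-3) = 3
  sig4 = mul(9, 3) = 27

Propagation after the edit:
  sig2: runs — src1 -3->0; src1 -3->0; result 0.
  sig3: runs — src1 -3->0; result 0.
  sig4: runs — sig2 9->0; sig3 3->0; result 0.

New value of sig4: 0.
Derived signals that run: sig2, sig3, sig4 — 3 in total.
Values that change: src1, sig2, sig3, sig4.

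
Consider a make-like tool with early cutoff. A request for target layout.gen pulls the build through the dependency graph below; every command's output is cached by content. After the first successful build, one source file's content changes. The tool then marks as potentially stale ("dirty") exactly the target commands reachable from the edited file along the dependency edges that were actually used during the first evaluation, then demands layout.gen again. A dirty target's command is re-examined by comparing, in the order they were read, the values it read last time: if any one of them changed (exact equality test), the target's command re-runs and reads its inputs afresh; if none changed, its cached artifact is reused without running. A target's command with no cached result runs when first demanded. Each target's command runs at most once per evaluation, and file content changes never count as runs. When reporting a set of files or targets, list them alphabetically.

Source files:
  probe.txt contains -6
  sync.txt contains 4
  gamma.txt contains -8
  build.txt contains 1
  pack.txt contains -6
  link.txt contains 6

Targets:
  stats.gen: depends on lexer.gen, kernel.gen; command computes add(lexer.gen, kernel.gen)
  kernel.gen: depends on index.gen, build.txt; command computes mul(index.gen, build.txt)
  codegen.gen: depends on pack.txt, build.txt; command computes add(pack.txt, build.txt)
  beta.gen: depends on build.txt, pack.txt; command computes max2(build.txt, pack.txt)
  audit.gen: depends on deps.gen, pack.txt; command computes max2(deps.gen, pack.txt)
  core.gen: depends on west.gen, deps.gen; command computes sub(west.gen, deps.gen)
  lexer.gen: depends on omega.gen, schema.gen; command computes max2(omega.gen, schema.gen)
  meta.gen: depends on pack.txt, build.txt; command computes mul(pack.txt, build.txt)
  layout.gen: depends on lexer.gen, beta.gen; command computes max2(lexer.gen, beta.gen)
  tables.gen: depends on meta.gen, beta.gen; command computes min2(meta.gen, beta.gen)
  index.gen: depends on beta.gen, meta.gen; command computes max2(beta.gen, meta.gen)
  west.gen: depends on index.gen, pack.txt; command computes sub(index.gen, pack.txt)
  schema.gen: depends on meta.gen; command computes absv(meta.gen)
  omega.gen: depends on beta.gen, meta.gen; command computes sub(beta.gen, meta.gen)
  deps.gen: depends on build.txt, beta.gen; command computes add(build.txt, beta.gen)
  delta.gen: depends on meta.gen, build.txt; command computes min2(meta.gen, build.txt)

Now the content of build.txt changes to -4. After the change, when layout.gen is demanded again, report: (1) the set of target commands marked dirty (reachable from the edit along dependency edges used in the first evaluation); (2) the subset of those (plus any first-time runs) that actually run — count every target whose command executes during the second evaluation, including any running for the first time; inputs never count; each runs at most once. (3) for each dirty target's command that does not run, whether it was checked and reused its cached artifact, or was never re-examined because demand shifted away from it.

The edit dirties: beta.gen, layout.gen, lexer.gen, meta.gen, omega.gen, schema.gen.
6 target commands run: beta.gen, layout.gen, lexer.gen, meta.gen, omega.gen, schema.gen.
No dirty target's command escaped a run.

First demand of the output computes:
  beta.gen = max2(1, -6) = 1
  meta.gen = mul(-6, 1) = -6
  omega.gen = sub(1, -6) = 7
  schema.gen = absv(-6) = 6
  lexer.gen = max2(7, 6) = 7
  layout.gen = max2(7, 1) = 7

After the edit, cleaning proceeds:
  beta.gen: a read changed (build.txt 1->-4) — executes, giving -4.
  meta.gen: a read changed (build.txt 1->-4) — executes, giving 24.
  omega.gen: a read changed (beta.gen 1->-4; meta.gen -6->24) — executes, giving -28.
  schema.gen: a read changed (meta.gen -6->24) — executes, giving 24.
  lexer.gen: a read changed (omega.gen 7->-28; schema.gen 6->24) — executes, giving 24.
  layout.gen: a read changed (lexer.gen 7->24; beta.gen 1->-4) — executes, giving 24.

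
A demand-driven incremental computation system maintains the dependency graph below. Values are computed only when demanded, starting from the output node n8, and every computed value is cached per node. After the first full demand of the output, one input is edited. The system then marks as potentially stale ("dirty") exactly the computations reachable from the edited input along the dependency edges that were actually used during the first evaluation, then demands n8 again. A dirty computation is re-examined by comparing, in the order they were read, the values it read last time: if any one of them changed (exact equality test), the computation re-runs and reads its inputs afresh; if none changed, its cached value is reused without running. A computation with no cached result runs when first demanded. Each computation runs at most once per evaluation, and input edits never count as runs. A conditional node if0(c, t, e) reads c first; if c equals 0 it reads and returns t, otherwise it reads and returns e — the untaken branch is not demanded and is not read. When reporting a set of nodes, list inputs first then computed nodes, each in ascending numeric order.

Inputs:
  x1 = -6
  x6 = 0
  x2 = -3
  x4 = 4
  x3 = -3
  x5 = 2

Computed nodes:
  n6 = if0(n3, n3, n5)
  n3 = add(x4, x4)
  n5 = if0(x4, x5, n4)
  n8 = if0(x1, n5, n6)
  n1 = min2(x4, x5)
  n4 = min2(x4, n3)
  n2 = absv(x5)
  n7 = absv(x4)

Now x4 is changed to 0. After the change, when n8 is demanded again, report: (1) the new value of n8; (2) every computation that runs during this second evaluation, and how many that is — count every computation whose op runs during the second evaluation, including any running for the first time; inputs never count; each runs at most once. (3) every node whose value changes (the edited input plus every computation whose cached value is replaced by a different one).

New value of n8: 0.
Computations that run: n3, n6, n8 — 3 in total.
Values that change: x4, n3, n6, n8.
Key observation: a condition flipped, so demand moved to the other branch — n4, n5 are never re-examined.

First evaluation (everything demanded from the output):
  n3 = add(4, 4) = 8
  n4 = min2(4, 8) = 4
  n5 = if0(x4=4 -> else branch n4) = 4
  n6 = if0(n3=8 -> else branch n5) = 4
  n8 = if0(x1=-6 -> else branch n6) = 4

Propagation after the edit:
  n3: runs — x4 4->0; x4 4->0; result 0.
  n4: marked dirty but never re-examined — demand shifted away from it.
  n5: marked dirty but never re-examined — demand shifted away from it.
  n6: runs — n3 8->0; result 0.
  n8: runs — n6 4->0; result 0.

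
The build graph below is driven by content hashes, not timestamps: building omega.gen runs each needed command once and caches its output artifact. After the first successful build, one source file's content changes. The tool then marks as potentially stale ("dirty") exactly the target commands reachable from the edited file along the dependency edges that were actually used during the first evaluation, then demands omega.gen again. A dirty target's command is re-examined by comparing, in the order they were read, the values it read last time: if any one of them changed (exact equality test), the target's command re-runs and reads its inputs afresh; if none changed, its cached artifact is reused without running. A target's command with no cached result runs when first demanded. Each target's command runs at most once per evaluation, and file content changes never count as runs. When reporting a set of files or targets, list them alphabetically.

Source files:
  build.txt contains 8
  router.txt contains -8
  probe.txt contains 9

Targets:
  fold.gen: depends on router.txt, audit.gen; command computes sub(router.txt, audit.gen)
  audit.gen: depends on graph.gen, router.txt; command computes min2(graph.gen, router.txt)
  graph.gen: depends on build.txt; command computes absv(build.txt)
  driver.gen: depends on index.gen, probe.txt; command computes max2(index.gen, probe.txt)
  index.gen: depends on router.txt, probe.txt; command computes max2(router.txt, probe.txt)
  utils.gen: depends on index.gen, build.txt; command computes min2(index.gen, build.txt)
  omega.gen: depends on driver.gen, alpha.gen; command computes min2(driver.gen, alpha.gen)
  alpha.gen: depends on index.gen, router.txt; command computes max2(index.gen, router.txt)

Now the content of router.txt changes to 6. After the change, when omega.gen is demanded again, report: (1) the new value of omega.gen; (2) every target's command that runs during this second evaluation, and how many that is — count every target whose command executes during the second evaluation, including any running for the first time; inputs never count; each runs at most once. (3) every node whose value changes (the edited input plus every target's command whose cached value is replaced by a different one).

Initial pass — values computed on the first demand:
  index.gen = max2(-8, 9) = 9
  alpha.gen = max2(9, -8) = 9
  driver.gen = max2(9, 9) = 9
  omega.gen = min2(9, 9) = 9

Second demand — change propagation:
  index.gen: re-runs because router.txt -8->6; new result 9 (unchanged).
  alpha.gen: re-runs because router.txt -8->6; new result 9 (unchanged).
  driver.gen: re-examined; everything it read last time is the same (index.gen unchanged, probe.txt unchanged) — cache 9 kept, no run.
  omega.gen: re-examined; everything it read last time is the same (driver.gen unchanged, alpha.gen unchanged) — cache 9 kept, no run.

The important point: at driver.gen every value read last time is unchanged, so the dirty flag clears without a run.

omega.gen now evaluates to 9.
Run set: alpha.gen, index.gen (2 run).
Changed values: router.txt.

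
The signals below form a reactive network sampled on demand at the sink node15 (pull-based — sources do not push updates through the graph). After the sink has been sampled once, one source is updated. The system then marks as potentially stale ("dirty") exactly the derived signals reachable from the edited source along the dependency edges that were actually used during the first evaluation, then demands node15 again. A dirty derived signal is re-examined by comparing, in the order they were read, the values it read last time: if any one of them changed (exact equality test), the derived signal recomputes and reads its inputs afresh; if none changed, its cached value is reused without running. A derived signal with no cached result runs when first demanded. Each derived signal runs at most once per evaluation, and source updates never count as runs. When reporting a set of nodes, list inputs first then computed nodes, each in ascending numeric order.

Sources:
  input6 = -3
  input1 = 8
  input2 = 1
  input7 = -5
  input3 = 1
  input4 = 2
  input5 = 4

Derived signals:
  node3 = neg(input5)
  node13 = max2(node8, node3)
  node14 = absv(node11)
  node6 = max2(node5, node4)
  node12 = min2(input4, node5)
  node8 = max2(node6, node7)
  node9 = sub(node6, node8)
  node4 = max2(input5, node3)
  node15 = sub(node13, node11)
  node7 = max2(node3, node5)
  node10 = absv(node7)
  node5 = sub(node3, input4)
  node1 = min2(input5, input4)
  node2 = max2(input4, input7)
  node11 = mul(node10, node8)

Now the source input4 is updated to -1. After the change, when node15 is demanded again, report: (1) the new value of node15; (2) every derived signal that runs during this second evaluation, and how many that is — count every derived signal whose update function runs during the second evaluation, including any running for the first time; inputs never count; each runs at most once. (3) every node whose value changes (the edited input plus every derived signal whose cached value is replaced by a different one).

node15 now evaluates to -8.
Run set: node5, node6, node7, node8, node10, node11, node15 (7 run).
Changed values: input4, node5, node7, node10, node11, node15.
The important point: at node13 every value read last time is unchanged, so the dirty flag clears without a run.

Initial pass — values computed on the first demand:
  node3 = neg(4) = -4
  node4 = max2(4, -4) = 4
  node5 = sub(-4, 2) = -6
  node6 = max2(-6, 4) = 4
  node7 = max2(-4, -6) = -4
  node8 = max2(4, -4) = 4
  node10 = absv(-4) = 4
  node11 = mul(4, 4) = 16
  node13 = max2(4, -4) = 4
  node15 = sub(4, 16) = -12

Second demand — change propagation:
  node5: re-runs because input4 2->-1; new result -3.
  node6: re-runs because node5 -6->-3; new result 4 (unchanged).
  node7: re-runs because node5 -6->-3; new result -3.
  node8: re-runs because node7 -4->-3; new result 4 (unchanged).
  node10: re-runs because node7 -4->-3; new result 3.
  node11: re-runs because node10 4->3; new result 12.
  node13: re-examined; everything it read last time is the same (node8 unchanged, node3 unchanged) — cache 4 kept, no run.
  node15: re-runs because node11 16->12; new result -8.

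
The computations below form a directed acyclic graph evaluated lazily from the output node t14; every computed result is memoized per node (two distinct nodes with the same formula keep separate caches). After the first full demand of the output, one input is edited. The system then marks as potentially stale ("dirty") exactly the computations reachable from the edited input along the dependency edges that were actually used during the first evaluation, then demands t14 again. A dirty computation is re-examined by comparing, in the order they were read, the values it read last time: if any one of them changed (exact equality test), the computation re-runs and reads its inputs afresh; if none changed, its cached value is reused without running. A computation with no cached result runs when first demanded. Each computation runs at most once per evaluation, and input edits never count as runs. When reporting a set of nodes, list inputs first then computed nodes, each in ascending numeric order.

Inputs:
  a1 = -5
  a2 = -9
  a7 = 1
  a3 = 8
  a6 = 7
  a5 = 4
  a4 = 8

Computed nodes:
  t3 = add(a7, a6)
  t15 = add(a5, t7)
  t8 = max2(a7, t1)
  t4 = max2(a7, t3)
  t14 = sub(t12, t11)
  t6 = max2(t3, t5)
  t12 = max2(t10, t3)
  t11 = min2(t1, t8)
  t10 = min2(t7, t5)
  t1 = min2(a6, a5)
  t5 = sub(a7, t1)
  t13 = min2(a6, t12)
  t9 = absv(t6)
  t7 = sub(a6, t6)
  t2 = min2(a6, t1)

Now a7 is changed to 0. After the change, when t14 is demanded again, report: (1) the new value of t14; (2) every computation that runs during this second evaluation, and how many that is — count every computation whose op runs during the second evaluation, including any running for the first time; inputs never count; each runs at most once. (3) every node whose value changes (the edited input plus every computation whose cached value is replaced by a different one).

First demand of the output computes:
  t1 = min2(7, 4) = 4
  t3 = add(1, 7) = 8
  t5 = sub(1, 4) = -3
  t6 = max2(8, -3) = 8
  t7 = sub(7, 8) = -1
  t8 = max2(1, 4) = 4
  t10 = min2(-1, -3) = -3
  t11 = min2(4, 4) = 4
  t12 = max2(-3, 8) = 8
  t14 = sub(8, 4) = 4

After the edit, cleaning proceeds:
  t3: a read changed (a7 1->0) — executes, giving 7.
  t5: a read changed (a7 1->0) — executes, giving -4.
  t6: a read changed (t3 8->7; t5 -3->-4) — executes, giving 7.
  t7: a read changed (t6 8->7) — executes, giving 0.
  t8: a read changed (a7 1->0) — executes, giving 4 — identical to its old value.
  t10: a read changed (t7 -1->0; t5 -3->-4) — executes, giving -4.
  t11: dirty, but its reads are unchanged (t1 unchanged, t8 unchanged); cached 4 stands.
  t12: a read changed (t10 -3->-4; t3 8->7) — executes, giving 7.
  t14: a read changed (t12 8->7) — executes, giving 3.

Note where the cutoff bites: t11 is checked, finds nothing changed, and keeps its cache.

Demanding t14 again yields 3.
8 computations run: t3, t5, t6, t7, t8, t10, t12, t14.
The nodes whose values change: a7, t3, t5, t6, t7, t10, t12, t14.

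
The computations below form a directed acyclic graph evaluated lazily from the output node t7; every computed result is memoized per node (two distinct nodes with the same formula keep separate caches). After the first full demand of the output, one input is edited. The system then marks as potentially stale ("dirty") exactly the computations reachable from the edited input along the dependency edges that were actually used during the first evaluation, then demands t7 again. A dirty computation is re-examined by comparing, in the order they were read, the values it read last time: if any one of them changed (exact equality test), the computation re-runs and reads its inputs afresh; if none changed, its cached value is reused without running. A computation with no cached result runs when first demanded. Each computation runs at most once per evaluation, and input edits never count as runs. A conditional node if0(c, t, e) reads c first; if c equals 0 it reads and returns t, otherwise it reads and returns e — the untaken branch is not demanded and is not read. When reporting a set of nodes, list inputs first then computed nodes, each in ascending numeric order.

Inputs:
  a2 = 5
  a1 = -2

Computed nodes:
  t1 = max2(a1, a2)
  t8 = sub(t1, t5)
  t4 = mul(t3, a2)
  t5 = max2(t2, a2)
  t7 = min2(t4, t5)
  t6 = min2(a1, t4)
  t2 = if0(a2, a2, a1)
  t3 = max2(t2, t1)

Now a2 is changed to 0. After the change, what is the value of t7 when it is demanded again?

Demanding t7 again yields 0.

First demand of the output computes:
  t1 = max2(-2, 5) = 5
  t2 = if0(a2=5 -> else branch a1) = -2
  t3 = max2(-2, 5) = 5
  t4 = mul(5, 5) = 25
  t5 = max2(-2, 5) = 5
  t7 = min2(25, 5) = 5

After the edit, cleaning proceeds:
  t1: a read changed (a2 5->0) — executes, giving 0.
  t2: a read changed (a2 5->0) — executes, giving 0.
  t3: a read changed (t2 -2->0; t1 5->0) — executes, giving 0.
  t4: a read changed (t3 5->0; a2 5->0) — executes, giving 0.
  t5: a read changed (t2 -2->0; a2 5->0) — executes, giving 0.
  t7: a read changed (t4 25->0; t5 5->0) — executes, giving 0.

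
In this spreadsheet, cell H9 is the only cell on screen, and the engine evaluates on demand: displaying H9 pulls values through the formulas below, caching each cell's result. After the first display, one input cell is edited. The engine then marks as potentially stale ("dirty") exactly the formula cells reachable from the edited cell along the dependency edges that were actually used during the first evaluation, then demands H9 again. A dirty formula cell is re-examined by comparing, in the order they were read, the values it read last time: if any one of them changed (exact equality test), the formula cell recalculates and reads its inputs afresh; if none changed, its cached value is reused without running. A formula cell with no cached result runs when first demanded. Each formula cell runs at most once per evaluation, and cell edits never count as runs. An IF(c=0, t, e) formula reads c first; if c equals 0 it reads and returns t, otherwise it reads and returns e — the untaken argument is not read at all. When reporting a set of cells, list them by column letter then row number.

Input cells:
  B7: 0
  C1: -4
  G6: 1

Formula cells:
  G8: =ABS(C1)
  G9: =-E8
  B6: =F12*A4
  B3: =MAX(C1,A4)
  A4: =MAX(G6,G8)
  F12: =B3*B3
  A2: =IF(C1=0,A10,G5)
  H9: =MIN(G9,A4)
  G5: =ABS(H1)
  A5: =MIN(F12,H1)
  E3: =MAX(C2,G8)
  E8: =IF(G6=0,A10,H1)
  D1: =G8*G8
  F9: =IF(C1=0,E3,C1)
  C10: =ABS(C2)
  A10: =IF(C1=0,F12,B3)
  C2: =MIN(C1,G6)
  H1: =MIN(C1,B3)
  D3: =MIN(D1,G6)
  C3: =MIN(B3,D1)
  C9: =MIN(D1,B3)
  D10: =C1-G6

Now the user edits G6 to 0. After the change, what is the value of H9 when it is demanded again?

H9 now evaluates to -4.
The important point: the flipped condition redirects demand; H1 is left stale, never re-checked.

Initial pass — values computed on the first demand:
  G8 = ABS(-4) = 4
  A4 = MAX(1, 4) = 4
  B3 = MAX(-4, 4) = 4
  H1 = MIN(-4, 4) = -4
  E8 = IF(G6=0: G6=1 -> else branch H1) = -4
  G9 = -(-4) = 4
  H9 = MIN(4, 4) = 4

Second demand — change propagation:
  A4: re-runs because G6 1->0; new result 4 (unchanged).
  B3: re-examined; everything it read last time is the same (C1 unchanged, A4 unchanged) — cache 4 kept, no run.
  A10: newly demanded (no cache) — executes and yields 4.
  H1: dirty yet unreached — the second evaluation never asks for it.
  E8: re-runs because G6 1->0; new result 4.
  G9: re-runs because E8 -4->4; new result -4.
  H9: re-runs because G9 4->-4; new result -4.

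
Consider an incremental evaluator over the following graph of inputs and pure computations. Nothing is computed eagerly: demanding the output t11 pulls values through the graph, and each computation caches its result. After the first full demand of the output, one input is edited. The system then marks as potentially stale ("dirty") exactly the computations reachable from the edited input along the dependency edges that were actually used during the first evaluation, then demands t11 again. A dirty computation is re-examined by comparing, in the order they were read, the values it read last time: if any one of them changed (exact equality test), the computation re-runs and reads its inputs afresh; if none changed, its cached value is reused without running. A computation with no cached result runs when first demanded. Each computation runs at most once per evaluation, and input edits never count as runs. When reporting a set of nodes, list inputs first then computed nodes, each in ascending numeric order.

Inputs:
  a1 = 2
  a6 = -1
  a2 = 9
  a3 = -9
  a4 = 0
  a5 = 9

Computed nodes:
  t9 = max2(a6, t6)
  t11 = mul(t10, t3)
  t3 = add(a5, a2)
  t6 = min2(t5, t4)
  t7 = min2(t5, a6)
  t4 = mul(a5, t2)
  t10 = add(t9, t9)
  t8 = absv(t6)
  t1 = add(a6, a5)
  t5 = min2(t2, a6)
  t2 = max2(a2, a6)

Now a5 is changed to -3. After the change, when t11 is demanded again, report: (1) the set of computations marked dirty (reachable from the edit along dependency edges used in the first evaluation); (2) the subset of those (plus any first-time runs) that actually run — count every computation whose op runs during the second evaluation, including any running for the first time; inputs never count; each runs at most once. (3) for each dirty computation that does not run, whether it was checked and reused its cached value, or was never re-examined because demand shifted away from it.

Initial pass — values computed on the first demand:
  t2 = max2(9, -1) = 9
  t3 = add(9, 9) = 18
  t4 = mul(9, 9) = 81
  t5 = min2(9, -1) = -1
  t6 = min2(-1, 81) = -1
  t9 = max2(-1, -1) = -1
  t10 = add(-1, -1) = -2
  t11 = mul(-2, 18) = -36

Second demand — change propagation:
  t3: re-runs because a5 9->-3; new result 6.
  t4: re-runs because a5 9->-3; new result -27.
  t6: re-runs because t4 81->-27; new result -27.
  t9: re-runs because t6 -1->-27; new result -1 (unchanged).
  t10: re-examined; everything it read last time is the same (t9 unchanged, t9 unchanged) — cache -2 kept, no run.
  t11: re-runs because t3 18->6; new result -12.

The important point: at t10 every value read last time is unchanged, so the dirty flag clears without a run.

Dirty set: t3, t4, t6, t9, t10, t11.
Run set: t3, t4, t6, t9, t11 (5 run).
Re-examined without running (cache reused): t10.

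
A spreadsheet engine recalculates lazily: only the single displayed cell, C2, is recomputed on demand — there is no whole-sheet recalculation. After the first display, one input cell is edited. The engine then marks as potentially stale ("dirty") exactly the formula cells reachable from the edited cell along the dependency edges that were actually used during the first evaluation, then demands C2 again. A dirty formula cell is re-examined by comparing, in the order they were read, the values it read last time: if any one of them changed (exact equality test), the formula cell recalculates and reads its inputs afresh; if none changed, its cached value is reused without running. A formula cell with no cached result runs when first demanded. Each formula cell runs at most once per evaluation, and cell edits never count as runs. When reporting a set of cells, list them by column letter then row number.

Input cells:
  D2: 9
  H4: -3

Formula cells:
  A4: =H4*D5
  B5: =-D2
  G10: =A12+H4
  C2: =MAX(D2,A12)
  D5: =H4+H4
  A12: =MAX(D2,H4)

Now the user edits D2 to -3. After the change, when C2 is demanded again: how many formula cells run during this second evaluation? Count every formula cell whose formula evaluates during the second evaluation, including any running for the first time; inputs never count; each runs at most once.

Formula cells that run: A12, C2 — 2 in total.

First evaluation (everything demanded from the output):
  A12 = MAX(9, -3) = 9
  C2 = MAX(9, 9) = 9

Propagation after the edit:
  A12: runs — D2 9->-3; result -3.
  C2: runs — D2 9->-3; A12 9->-3; result -3.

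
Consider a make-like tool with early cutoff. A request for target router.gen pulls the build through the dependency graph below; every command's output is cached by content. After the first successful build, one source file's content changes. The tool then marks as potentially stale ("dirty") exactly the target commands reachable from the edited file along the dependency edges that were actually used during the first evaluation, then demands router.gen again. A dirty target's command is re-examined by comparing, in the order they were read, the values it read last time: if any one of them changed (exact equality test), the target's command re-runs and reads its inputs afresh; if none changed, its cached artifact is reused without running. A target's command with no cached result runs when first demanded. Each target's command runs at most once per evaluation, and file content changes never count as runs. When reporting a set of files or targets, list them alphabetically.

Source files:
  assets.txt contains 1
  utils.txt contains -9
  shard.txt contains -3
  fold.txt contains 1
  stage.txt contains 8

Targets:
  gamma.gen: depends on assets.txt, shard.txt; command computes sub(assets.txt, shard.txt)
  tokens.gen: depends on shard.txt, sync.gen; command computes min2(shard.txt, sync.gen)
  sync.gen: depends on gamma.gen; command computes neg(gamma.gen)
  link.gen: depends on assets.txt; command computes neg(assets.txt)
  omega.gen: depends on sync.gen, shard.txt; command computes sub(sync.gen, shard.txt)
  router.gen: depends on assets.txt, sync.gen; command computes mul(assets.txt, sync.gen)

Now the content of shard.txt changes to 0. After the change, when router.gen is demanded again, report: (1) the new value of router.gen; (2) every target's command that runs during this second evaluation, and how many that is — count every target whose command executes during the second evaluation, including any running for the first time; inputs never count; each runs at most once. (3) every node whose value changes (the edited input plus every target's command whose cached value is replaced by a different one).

Demanding router.gen again yields -1.
3 target commands run: gamma.gen, router.gen, sync.gen.
The nodes whose values change: gamma.gen, router.gen, shard.txt, sync.gen.

First demand of the output computes:
  gamma.gen = sub(1, -3) = 4
  sync.gen = neg(4) = -4
  router.gen = mul(1, -4) = -4

After the edit, cleaning proceeds:
  gamma.gen: a read changed (shard.txt -3->0) — executes, giving 1.
  sync.gen: a read changed (gamma.gen 4->1) — executes, giving -1.
  router.gen: a read changed (sync.gen -4->-1) — executes, giving -1.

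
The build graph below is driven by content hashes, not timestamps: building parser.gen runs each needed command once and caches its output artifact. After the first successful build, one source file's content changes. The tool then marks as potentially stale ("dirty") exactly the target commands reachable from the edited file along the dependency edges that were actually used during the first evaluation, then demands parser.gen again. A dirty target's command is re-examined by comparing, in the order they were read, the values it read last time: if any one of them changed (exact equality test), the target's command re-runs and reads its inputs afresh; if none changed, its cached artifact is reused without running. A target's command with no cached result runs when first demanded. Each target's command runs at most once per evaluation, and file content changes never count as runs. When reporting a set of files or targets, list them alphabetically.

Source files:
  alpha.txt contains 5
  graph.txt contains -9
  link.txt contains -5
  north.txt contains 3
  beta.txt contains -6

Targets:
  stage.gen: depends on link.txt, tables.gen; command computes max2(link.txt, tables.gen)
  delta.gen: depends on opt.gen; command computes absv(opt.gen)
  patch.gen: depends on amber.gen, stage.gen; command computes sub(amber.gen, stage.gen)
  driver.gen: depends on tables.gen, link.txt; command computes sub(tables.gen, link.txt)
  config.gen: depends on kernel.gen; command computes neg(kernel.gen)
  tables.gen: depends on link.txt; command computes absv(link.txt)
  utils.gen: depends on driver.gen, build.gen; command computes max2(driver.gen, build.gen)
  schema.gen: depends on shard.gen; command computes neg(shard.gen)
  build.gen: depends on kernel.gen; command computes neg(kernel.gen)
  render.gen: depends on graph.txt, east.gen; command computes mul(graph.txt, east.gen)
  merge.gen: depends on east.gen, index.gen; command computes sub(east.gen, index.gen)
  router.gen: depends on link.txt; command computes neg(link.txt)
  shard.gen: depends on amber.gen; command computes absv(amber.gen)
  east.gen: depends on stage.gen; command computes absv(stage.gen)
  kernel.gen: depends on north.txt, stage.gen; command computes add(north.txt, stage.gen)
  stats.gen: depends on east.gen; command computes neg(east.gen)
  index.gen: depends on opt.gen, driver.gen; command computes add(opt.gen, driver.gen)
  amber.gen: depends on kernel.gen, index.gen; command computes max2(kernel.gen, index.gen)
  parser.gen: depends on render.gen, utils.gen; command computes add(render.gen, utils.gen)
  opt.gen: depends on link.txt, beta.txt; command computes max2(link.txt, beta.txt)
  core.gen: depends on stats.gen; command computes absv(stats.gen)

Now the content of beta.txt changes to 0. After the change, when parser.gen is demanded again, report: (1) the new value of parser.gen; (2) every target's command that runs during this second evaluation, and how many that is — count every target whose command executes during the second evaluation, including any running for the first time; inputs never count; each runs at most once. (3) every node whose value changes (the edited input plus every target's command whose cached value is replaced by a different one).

Initial pass — values computed on the first demand:
  tables.gen = absv(-5) = 5
  driver.gen = sub(5, -5) = 10
  stage.gen = max2(-5, 5) = 5
  east.gen = absv(5) = 5
  kernel.gen = add(3, 5) = 8
  build.gen = neg(8) = -8
  render.gen = mul(-9, 5) = -45
  utils.gen = max2(10, -8) = 10
  parser.gen = add(-45, 10) = -35

Second demand — change propagation:
  no demanded computation ever read beta.txt, so the edit dirties nothing and nothing runs.

The important point: nothing the output needs ever reads beta.txt, so the edit is invisible to it.

parser.gen now evaluates to -35.
Run set: none (0 run).
Changed values: beta.txt.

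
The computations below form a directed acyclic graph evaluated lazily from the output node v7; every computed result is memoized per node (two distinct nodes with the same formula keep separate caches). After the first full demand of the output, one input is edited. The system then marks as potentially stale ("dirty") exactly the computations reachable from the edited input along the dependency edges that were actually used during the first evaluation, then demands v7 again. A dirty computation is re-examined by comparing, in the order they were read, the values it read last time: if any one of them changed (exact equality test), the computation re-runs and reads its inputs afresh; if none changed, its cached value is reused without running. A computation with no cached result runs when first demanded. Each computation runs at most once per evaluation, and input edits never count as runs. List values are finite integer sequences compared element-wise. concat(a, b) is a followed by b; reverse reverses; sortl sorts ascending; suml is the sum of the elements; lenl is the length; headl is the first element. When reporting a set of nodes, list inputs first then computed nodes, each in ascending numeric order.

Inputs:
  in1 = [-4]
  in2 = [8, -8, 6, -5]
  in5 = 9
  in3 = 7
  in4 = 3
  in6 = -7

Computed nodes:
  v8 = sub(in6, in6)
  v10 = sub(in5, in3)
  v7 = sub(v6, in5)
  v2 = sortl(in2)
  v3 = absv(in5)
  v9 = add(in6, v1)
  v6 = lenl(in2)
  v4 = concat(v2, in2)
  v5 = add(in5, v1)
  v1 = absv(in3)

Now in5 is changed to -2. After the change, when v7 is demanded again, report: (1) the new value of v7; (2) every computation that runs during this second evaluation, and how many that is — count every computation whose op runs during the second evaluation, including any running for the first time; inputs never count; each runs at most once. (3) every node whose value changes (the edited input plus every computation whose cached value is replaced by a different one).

Demanding v7 again yields 6.
1 computations run: v7.
The nodes whose values change: in5, v7.

First demand of the output computes:
  v6 = lenl([8, -8, 6, -5]) = 4
  v7 = sub(4, 9) = -5

After the edit, cleaning proceeds:
  v7: a read changed (in5 9->-2) — executes, giving 6.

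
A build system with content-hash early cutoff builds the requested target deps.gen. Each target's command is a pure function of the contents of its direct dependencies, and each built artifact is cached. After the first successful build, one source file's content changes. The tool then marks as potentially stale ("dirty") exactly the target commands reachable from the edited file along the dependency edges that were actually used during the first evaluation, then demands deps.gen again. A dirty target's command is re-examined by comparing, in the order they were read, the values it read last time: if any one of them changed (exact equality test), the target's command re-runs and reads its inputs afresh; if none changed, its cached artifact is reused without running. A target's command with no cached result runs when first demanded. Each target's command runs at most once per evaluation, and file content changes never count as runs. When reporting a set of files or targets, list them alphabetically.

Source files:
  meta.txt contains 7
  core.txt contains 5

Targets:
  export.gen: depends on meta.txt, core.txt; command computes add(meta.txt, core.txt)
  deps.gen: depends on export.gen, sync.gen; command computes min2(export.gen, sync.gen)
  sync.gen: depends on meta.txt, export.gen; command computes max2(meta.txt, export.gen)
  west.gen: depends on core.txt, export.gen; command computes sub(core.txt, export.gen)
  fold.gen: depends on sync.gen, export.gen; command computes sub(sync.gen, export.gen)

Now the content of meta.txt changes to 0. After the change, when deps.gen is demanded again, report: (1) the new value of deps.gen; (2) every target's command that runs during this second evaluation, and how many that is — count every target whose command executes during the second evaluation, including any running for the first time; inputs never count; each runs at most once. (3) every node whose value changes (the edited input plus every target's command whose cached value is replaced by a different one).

New value of deps.gen: 5.
Target commands that run: deps.gen, export.gen, sync.gen — 3 in total.
Values that change: deps.gen, export.gen, meta.txt, sync.gen.

First evaluation (everything demanded from the output):
  export.gen = add(7, 5) = 12
  sync.gen = max2(7, 12) = 12
  deps.gen = min2(12, 12) = 12

Propagation after the edit:
  export.gen: runs — meta.txt 7->0; result 5.
  sync.gen: runs — meta.txt 7->0; export.gen 12->5; result 5.
  deps.gen: runs — export.gen 12->5; sync.gen 12->5; result 5.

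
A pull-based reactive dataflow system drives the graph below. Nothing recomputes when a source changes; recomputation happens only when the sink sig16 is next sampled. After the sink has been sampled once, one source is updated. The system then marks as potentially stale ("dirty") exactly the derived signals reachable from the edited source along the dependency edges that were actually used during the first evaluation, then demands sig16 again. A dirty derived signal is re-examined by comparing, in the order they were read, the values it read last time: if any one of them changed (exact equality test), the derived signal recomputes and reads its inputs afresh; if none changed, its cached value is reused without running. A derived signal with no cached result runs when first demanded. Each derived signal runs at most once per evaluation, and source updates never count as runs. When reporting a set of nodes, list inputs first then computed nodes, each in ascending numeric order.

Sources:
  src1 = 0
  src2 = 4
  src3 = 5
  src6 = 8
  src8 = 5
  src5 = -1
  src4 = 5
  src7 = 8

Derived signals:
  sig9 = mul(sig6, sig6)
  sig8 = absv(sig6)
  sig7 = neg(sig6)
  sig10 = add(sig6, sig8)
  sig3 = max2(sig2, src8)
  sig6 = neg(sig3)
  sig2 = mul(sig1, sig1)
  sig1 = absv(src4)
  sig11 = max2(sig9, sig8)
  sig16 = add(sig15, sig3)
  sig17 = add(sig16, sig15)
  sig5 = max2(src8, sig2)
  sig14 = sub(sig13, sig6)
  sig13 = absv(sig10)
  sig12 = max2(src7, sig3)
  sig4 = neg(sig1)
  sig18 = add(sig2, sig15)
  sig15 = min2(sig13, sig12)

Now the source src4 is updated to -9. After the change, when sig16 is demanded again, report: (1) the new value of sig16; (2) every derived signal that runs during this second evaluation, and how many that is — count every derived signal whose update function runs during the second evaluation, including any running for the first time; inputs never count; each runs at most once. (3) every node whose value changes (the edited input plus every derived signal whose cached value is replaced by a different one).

First evaluation (everything demanded from the output):
  sig1 = absv(5) = 5
  sig2 = mul(5, 5) = 25
  sig3 = max2(25, 5) = 25
  sig6 = neg(25) = -25
  sig8 = absv(-25) = 25
  sig10 = add(-25, 25) = 0
  sig12 = max2(8, 25) = 25
  sig13 = absv(0) = 0
  sig15 = min2(0, 25) = 0
  sig16 = add(0, 25) = 25

Propagation after the edit:
  sig1: runs — src4 5->-9; result 9.
  sig2: runs — sig1 5->9; sig1 5->9; result 81.
  sig3: runs — sig2 25->81; result 81.
  sig6: runs — sig3 25->81; result -81.
  sig8: runs — sig6 -25->-81; result 81.
  sig10: runs — sig6 -25->-81; sig8 25->81; result 0 (same value as before).
  sig12: runs — sig3 25->81; result 81.
  sig13: checked — values it read are unchanged (sig10 unchanged); reused cached 0 without running.
  sig15: runs — sig12 25->81; result 0 (same value as before).
  sig16: runs — sig3 25->81; result 81.

Key observation: the cutoff stops propagation at sig13 — its inputs' values are unchanged, so it reuses its cache.

New value of sig16: 81.
Derived signals that run: sig1, sig2, sig3, sig6, sig8, sig10, sig12, sig15, sig16 — 9 in total.
Values that change: src4, sig1, sig2, sig3, sig6, sig8, sig12, sig16.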